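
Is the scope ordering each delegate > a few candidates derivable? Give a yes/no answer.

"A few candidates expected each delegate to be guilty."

Yes

ECM infinitives lack a CP barrier, so *each delegate* can QR over the matrix subject *a few candidates*.
With no island boundary between them, the object can take inverse scope over the subject via ordinary QR within the clause.
Both orderings are possible: *a few candidates* > *each delegate* and *each delegate* > *a few candidates*.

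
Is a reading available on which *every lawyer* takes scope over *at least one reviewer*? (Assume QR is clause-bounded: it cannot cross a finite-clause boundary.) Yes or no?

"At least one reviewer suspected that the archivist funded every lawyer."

*every lawyer* occurs within the finite complement clause *that the archivist funded every lawyer*.
With QR restricted to its own tensed clause, the embedded quantifier cannot reach a matrix scope position.
Hence only narrow scope for *every lawyer* (under *at least one reviewer*) survives.

No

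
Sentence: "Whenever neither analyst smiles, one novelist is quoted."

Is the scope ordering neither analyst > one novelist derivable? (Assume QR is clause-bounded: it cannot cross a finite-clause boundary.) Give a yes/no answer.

No

*neither analyst* sits inside the adjunct clause *whenever neither analyst smiles*.
Adjunct clauses are scope islands: a quantifier inside an adjunct cannot raise into the matrix clause.
*neither analyst* > *one novelist* would require crossing that boundary, which is illicit.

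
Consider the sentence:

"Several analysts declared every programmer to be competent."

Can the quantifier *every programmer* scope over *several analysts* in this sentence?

ECM infinitives lack a CP barrier, so *every programmer* can QR over the matrix subject *several analysts*.
Since no island is crossed, the inverse ordering is licensed alongside surface scope.
So *every programmer* > *several analysts* is among the available readings.

Yes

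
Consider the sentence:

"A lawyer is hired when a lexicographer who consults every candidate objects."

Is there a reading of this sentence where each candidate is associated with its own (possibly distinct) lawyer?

No

The paraphrase describes the scope ordering *every candidate* > *a lawyer*.
*every candidate* sits inside the relative clause *who consults every candidate*, which is itself inside the adjunct *when a lexicographer who consults every candidate objects*.
Both the relative clause and the enclosing adjunct are scope islands; QR cannot cross either.
So the wide-scope reading for *every candidate* is blocked.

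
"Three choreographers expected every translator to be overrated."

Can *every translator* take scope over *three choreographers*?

Yes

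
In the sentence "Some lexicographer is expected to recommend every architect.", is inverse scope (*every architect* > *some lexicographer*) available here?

Yes

*every architect* is the object of the infinitival complement of a raising predicate; raising infinitives are transparent for QR, so the two DPs are in effect clausemates.
No island intervenes, so both surface and inverse scope are derivable.
The sentence is scopally ambiguous between *some lexicographer* > *every architect* and *every architect* > *some lexicographer*.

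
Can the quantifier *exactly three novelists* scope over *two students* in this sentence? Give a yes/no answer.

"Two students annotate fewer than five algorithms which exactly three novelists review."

No

Structurally, *exactly three novelists* is inside the relative clause *which exactly three novelists review* modifying *fewer than five algorithms*.
QR out of a relative clause is ruled out by the relative-clause island constraint.
Hence only narrow scope for *exactly three novelists* (under *two students*) survives.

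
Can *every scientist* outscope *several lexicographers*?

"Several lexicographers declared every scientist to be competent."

ECM infinitives lack a CP barrier, so *every scientist* can QR over the matrix subject *several lexicographers*.
Clause-internal QR can adjoin the lower DP above the subject, yielding the inverse reading.
So *every scientist* > *several lexicographers* is among the available readings.

Yes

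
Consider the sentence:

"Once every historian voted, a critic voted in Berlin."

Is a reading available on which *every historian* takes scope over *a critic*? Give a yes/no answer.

No

The DP *every historian* is contained in the adjunct clause *once every historian voted*.
Adverbial clauses are not L-marked, so they are barriers for QR — the quantifier cannot escape the adjunct.
The ordering *every historian* > *a critic* is therefore underivable.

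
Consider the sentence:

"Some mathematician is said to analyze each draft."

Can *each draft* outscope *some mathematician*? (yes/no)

Yes

*each draft* is inside a raising infinitive, which is transparent to QR (no CP barrier), so it behaves as a matrix argument.
With no island boundary between them, the object can take inverse scope over the subject via ordinary QR within the clause.
The sentence is scopally ambiguous between *some mathematician* > *each draft* and *each draft* > *some mathematician*.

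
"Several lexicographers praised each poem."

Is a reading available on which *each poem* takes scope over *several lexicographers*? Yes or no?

Yes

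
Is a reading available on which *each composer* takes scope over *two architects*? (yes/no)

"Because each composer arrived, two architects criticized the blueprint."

*each composer* sits inside the adjunct clause *because each composer arrived*.
Adjuncts are opaque for quantifier raising; a quantifier in an adjunct stays inside it.
The ordering *each composer* > *two architects* is therefore underivable.

No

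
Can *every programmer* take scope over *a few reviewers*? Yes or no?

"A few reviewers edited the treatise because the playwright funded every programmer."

No

The DP *every programmer* is contained in the adjunct clause *because the playwright funded every programmer*.
Adverbial clauses are not L-marked, so they are barriers for QR — the quantifier cannot escape the adjunct.
Hence only narrow scope for *every programmer* (under *a few reviewers*) survives.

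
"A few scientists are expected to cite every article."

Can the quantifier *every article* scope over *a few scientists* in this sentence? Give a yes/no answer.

Yes

Raising constructions are monoclausal for scope purposes; *every article* is not separated from *a few scientists* by any island.
QR within a single clause is free, so the lower quantifier may take scope over the higher one.
The sentence is scopally ambiguous between *a few scientists* > *every article* and *every article* > *a few scientists*.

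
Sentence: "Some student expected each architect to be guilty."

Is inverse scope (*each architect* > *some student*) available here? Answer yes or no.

Yes

This is an ECM construction: *each architect* is the infinitival subject, Case-marked by the matrix verb, and the infinitive is transparent for QR.
No island intervenes, so both surface and inverse scope are derivable.
The sentence is scopally ambiguous between *some student* > *each architect* and *each architect* > *some student*.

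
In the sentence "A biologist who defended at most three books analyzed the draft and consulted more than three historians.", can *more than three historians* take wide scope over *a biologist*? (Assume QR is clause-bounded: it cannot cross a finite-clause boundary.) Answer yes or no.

*more than three historians* sits inside one conjunct of the coordinate structure (*consulted more than three historians*).
Coordinate structures are islands for non-across-the-board movement, QR included.
So *more than three historians* cannot raise high enough to outscope *a biologist*; only the surface ordering *a biologist* > *more than three historians* is available.

No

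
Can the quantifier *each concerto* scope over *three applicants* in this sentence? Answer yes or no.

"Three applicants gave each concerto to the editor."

*each concerto* and *three applicants* are in the same minimal clause.
Clause-internal QR can adjoin the lower DP above the subject, yielding the inverse reading.
So *each concerto* > *three applicants* is among the available readings.

Yes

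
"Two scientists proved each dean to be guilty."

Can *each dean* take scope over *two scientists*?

*each dean* is an ECM subject; ECM complements are not islands, and the embedded quantifier may take matrix scope.
Clause-internal QR can adjoin the lower DP above the subject, yielding the inverse reading.

Yes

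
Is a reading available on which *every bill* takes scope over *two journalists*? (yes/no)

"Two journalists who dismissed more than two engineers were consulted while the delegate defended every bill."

*every bill* occurs within the adjunct clause *while the delegate defended every bill*.
Since the clause is an adjunct (not a complement), the Adjunct Condition blocks QR across its edge.
So *every bill* cannot raise high enough to outscope *two journalists*; only the surface ordering *two journalists* > *every bill* is available.

No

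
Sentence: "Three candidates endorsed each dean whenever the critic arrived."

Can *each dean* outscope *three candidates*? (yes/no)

Yes

The adjunct island is irrelevant here — *each dean* and *three candidates* are both in the matrix clause.
Since no island is crossed, the inverse ordering is licensed alongside surface scope.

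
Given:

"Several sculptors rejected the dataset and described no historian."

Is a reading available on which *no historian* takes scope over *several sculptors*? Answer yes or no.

No

The target quantifier *no historian* is part of one conjunct of the coordinate structure (*described no historian*).
Coordinate structures are islands for non-across-the-board movement, QR included.
Hence only narrow scope for *no historian* (under *several sculptors*) survives.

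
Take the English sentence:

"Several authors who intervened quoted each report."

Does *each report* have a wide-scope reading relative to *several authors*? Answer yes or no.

Yes

Although the sentence contains a relative clause (*who intervened*), *each report* is outside it, in the matrix VP.
QR within a single clause is free, so the lower quantifier may take scope over the higher one.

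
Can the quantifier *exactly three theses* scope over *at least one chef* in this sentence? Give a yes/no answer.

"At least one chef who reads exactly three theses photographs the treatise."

No

The DP *exactly three theses* is contained in the relative clause *who reads exactly three theses*.
A relative clause is a scope island — quantifier raising cannot cross its boundary.
So *exactly three theses* cannot raise to a position above *at least one chef*.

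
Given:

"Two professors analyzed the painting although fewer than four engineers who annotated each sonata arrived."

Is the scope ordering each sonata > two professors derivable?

No

*each sonata* sits inside the relative clause *who annotated each sonata*, which is itself inside the adjunct *although fewer than four engineers who annotated each sonata arrived*.
Even if one barrier were somehow void, the other would still block QR.
There is no licit LF on which *each sonata* c-commands *two professors*.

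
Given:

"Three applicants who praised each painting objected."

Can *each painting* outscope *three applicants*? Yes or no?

No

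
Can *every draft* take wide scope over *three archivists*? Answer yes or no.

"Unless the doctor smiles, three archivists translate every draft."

Yes

*every draft* is a matrix argument; the adjunct is an island but the target quantifier is outside it.
No island intervenes, so both surface and inverse scope are derivable.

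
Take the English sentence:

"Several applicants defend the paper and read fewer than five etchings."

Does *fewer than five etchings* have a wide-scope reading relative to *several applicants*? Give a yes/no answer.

The DP *fewer than five etchings* is contained in one conjunct of the coordinate structure (*read fewer than five etchings*).
Coordinate structures are islands for non-across-the-board movement, QR included.
So *fewer than five etchings* cannot raise to a position above *several applicants*.

No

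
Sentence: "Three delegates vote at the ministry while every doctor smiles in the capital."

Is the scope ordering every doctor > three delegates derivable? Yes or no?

The DP *every doctor* is contained in the adjunct clause *while every doctor smiles in the capital*.
Since the clause is an adjunct (not a complement), the Adjunct Condition blocks QR across its edge.
So *every doctor* cannot raise high enough to outscope *three delegates*; only the surface ordering *three delegates* > *every doctor* is available.

No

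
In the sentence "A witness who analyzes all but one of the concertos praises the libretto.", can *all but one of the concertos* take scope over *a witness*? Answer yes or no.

The DP *all but one of the concertos* is contained in the relative clause *who analyzes all but one of the concertos*.
A relative clause is a scope island — quantifier raising cannot cross its boundary.
*all but one of the concertos* > *a witness* would require crossing that boundary, which is illicit.

No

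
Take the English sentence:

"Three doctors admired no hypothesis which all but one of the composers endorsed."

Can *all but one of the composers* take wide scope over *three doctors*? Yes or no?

*all but one of the composers* sits inside the relative clause *which all but one of the composers endorsed* modifying *no hypothesis*.
A relative clause is a scope island — quantifier raising cannot cross its boundary.
There is no licit LF on which *all but one of the composers* c-commands *three doctors*.

No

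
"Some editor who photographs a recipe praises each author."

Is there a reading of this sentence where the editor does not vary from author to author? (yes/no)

The described interpretation is the *some editor* > *each author* scoping.
Nothing needs to raise for *some editor* > *each author*, so no island constraint is at stake.

Yes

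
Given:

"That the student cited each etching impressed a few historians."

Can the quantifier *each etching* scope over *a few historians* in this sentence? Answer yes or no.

*each etching* occurs within the sentential subject *that the student cited each etching*.
Clausal subjects are scope islands; QR from inside the subject into the matrix is barred.
So the wide-scope reading for *each etching* is blocked.

No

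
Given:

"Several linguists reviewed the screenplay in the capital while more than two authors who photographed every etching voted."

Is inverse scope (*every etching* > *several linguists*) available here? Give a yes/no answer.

No

*every etching* occurs within the relative clause *who photographed every etching*, which is itself inside the adjunct *while more than two authors who photographed every etching voted*.
The quantifier would have to escape first the RC and then the adjunct — two independent island violations.
*every etching* > *several linguists* would require crossing that boundary, which is illicit.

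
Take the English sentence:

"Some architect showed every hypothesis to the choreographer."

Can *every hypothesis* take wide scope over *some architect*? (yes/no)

Yes

*some architect* and *every hypothesis* are co-arguments of the matrix verb, with nothing but a clause-internal boundary between them.
With no island boundary between them, the object can take inverse scope over the subject via ordinary QR within the clause.
Both orderings are possible: *some architect* > *every hypothesis* and *every hypothesis* > *some architect*.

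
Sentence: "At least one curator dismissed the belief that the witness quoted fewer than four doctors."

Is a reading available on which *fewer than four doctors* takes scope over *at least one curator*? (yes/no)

The target quantifier *fewer than four doctors* is part of the complex NP *the belief that the witness quoted fewer than four doctors*.
The complex NP is opaque for QR — the quantifier is frozen inside the noun's complement.
The inverse ordering *fewer than four doctors* > *at least one curator* is therefore underivable.

No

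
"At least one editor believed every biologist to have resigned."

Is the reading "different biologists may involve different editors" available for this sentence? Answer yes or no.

Yes

This is the *every biologist* > *at least one editor* reading.
The ECM infinitive is scope-transparent — *every biologist* is free to raise above *at least one editor*.
Clause-internal QR can adjoin the lower DP above the subject, yielding the inverse reading.
The sentence is scopally ambiguous between *at least one editor* > *every biologist* and *every biologist* > *at least one editor*.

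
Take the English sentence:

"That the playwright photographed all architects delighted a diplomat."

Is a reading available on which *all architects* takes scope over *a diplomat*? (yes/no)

The DP *all architects* is contained in the sentential subject *that the playwright photographed all architects*.
The Sentential Subject Constraint rules out raising the quantifier out of the that-clause subject.
The ordering *all architects* > *a diplomat* is therefore underivable.

No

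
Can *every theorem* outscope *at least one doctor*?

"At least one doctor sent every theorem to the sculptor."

Yes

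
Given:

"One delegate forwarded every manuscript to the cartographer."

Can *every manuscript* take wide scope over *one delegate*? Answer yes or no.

Yes

Both DPs are arguments of the same predicate; there is no clause or island boundary between them.
Clause-internal QR can adjoin the lower DP above the subject, yielding the inverse reading.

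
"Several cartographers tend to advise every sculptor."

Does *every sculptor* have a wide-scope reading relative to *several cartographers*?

Yes

Raising constructions are monoclausal for scope purposes; *every sculptor* is not separated from *several cartographers* by any island.
Since no island is crossed, the inverse ordering is licensed alongside surface scope.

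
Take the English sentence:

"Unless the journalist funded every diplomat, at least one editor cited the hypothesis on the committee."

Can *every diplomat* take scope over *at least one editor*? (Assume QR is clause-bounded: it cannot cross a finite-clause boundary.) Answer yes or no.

The target quantifier *every diplomat* is part of the adjunct clause *unless the journalist funded every diplomat*.
Adverbial clauses are not L-marked, so they are barriers for QR — the quantifier cannot escape the adjunct.
There is no licit LF on which *every diplomat* c-commands *at least one editor*.

No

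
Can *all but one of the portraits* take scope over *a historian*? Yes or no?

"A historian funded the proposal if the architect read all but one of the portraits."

No

*all but one of the portraits* is embedded in the adjunct clause *if the architect read all but one of the portraits*.
Adjuncts are opaque for quantifier raising; a quantifier in an adjunct stays inside it.
*all but one of the portraits* > *a historian* would require crossing that boundary, which is illicit.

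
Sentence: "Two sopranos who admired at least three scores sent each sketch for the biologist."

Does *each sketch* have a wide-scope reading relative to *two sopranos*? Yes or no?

The RC *who admired at least three scores* is an island, but *each sketch* is not inside it — it is the matrix object, a clausemate of *two sopranos*.
Clause-internal QR can adjoin the lower DP above the subject, yielding the inverse reading.

Yes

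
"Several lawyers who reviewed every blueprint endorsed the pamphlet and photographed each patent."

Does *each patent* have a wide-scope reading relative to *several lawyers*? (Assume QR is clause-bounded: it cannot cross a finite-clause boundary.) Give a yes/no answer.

*each patent* is embedded in one conjunct of the coordinate structure (*photographed each patent*).
A quantifier cannot raise out of one conjunct of a coordination across the whole coordinate structure — the CSC applies to QR.
There is no licit LF on which *each patent* c-commands *several lawyers*.

No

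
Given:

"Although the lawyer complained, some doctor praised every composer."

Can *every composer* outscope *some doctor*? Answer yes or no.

Yes

Although there is an adjunct clause, *every composer* is in the main clause, not inside the adjunct.
No island intervenes, so both surface and inverse scope are derivable.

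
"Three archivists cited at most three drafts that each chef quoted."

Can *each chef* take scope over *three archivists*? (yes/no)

No

The DP *each chef* is contained in the relative clause *that each chef quoted* modifying *at most three drafts*.
The relative clause forms an island for QR, so the quantifier is confined to the head noun's restrictor.
Hence only narrow scope for *each chef* (under *three archivists*) survives.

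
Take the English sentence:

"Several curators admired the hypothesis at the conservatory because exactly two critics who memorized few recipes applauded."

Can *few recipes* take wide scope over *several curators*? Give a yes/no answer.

The DP *few recipes* is contained in the relative clause *who memorized few recipes*, which is itself inside the adjunct *because exactly two critics who memorized few recipes applauded*.
Even if one barrier were somehow void, the other would still block QR.
*few recipes* > *several curators* would require crossing that boundary, which is illicit.

No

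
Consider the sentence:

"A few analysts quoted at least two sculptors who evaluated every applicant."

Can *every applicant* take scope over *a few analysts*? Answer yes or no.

No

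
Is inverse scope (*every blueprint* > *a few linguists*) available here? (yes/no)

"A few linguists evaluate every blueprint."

Yes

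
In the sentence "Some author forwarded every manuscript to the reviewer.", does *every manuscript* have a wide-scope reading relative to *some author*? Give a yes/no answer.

Yes

*some author* and *every manuscript* are co-arguments of the matrix verb, with nothing but a clause-internal boundary between them.
Ordinary QR to a clause-peripheral position gives the wide-scope LF for the lower DP.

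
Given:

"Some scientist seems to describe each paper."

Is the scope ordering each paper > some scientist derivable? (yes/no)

*each paper* is the object of the infinitival complement of a raising predicate; raising infinitives are transparent for QR, so the two DPs are in effect clausemates.
No island intervenes, so both surface and inverse scope are derivable.

Yes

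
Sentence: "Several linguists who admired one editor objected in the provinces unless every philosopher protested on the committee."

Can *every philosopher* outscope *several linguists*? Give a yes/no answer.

No

*every philosopher* is embedded in the adjunct clause *unless every philosopher protested on the committee*.
The adjunct-island constraint bars QR out of an adverbial clause.
The inverse ordering *every philosopher* > *several linguists* is therefore underivable.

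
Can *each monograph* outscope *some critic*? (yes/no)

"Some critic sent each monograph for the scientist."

Both DPs are arguments of the same predicate; there is no clause or island boundary between them.
Ordinary QR to a clause-peripheral position gives the wide-scope LF for the lower DP.
Both orderings are possible: *some critic* > *each monograph* and *each monograph* > *some critic*.

Yes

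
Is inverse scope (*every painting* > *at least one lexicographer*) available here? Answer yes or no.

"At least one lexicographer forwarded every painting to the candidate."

Both DPs are arguments of the same predicate; there is no clause or island boundary between them.
Clause-internal QR can adjoin the lower DP above the subject, yielding the inverse reading.
So *every painting* > *at least one lexicographer* is among the available readings.

Yes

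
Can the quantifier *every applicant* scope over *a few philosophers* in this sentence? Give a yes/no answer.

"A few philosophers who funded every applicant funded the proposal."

*every applicant* occurs within the relative clause *who funded every applicant*.
Quantifiers inside a relative clause are trapped there; the RC boundary blocks QR.
There is no licit LF on which *every applicant* c-commands *a few philosophers*.

No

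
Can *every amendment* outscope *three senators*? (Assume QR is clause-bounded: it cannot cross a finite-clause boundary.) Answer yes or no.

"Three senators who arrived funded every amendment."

Yes

*every amendment* is a matrix argument; only *three senators* is modified by the relative clause *who arrived*, so the RC island is irrelevant to the target quantifier.
Since no island is crossed, the inverse ordering is licensed alongside surface scope.
Both orderings are possible: *three senators* > *every amendment* and *every amendment* > *three senators*.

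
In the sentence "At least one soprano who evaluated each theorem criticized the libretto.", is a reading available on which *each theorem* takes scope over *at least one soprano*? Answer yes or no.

No

The DP *each theorem* is contained in the relative clause *who evaluated each theorem*.
Quantifiers inside a relative clause are trapped there; the RC boundary blocks QR.
*each theorem* > *at least one soprano* would require crossing that boundary, which is illicit.
(Only the surface reading survives: one fixed soprano with respect to all the relevant theorems.)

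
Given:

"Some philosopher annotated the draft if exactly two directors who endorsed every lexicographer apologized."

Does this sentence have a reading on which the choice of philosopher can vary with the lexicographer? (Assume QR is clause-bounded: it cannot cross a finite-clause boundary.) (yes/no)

No

The paraphrase describes the scope ordering *every lexicographer* > *some philosopher*.
*every lexicographer* occurs within the relative clause *who endorsed every lexicographer*, which is itself inside the adjunct *if exactly two directors who endorsed every lexicographer apologized*.
Nested islands: the RC island is itself inside an adjunct island, so wide scope is doubly excluded.
So *every lexicographer* cannot raise to a position above *some philosopher*.
(Only the surface reading survives: one fixed philosopher with respect to all the relevant lexicographers.)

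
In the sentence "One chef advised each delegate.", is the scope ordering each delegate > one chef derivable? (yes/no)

Yes

*each delegate* is the matrix object and *one chef* the matrix subject; the two are clausemates.
Since no island is crossed, the inverse ordering is licensed alongside surface scope.
Both orderings are possible: *one chef* > *each delegate* and *each delegate* > *one chef*.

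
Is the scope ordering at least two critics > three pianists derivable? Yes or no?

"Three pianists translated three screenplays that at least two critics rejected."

No

*at least two critics* occurs within the relative clause *that at least two critics rejected* modifying *three screenplays*.
QR out of a relative clause is ruled out by the relative-clause island constraint.
*at least two critics* is confined to the island and cannot take scope over *three pianists*.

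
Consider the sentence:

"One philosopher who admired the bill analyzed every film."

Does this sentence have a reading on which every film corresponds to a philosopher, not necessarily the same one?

That reading corresponds to *every film* > *one philosopher*.
*every film* sits in the matrix clause, not in the relative clause on *one philosopher*.
Nothing blocks QR of the lower DP to a position above the higher one, so inverse scope is available.
So *every film* > *one philosopher* is among the available readings.

Yes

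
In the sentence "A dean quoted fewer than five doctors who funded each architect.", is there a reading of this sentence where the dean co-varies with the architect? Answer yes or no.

No

This is the *each architect* > *a dean* reading.
*each architect* sits inside the relative clause *who funded each architect* modifying *fewer than five doctors*.
Relative clauses are scope islands: a quantifier cannot QR out of a relative clause to take scope in the matrix clause.
So *each architect* cannot raise high enough to outscope *a dean*; only the surface ordering *a dean* > *each architect* is available.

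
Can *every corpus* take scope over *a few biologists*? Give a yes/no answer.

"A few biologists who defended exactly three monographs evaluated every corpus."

*every corpus* sits in the matrix clause, not in the relative clause on *a few biologists*.
No island intervenes, so both surface and inverse scope are derivable.
The sentence is scopally ambiguous between *a few biologists* > *every corpus* and *every corpus* > *a few biologists*.

Yes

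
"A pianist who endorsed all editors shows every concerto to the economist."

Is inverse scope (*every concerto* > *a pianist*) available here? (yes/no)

Yes

*every concerto* is a matrix argument; only *a pianist* is modified by the relative clause *who endorsed all editors*, so the RC island is irrelevant to the target quantifier.
With no island boundary between them, the object can take inverse scope over the subject via ordinary QR within the clause.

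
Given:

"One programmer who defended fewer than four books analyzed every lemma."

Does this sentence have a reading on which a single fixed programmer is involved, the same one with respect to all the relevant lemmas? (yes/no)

That reading corresponds to *one programmer* > *every lemma*.
That is the surface-scope ordering, which is always one of the available readings — island constraints only ever restrict inverse scope.

Yes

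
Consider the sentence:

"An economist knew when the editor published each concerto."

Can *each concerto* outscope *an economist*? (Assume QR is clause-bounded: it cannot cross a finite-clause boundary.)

*each concerto* occurs within the embedded question *when the editor published each concerto*.
Embedded questions are wh-islands: a quantifier inside an indirect question cannot QR into the matrix clause.
So *each concerto* cannot raise to a position above *an economist*.
(Only the surface reading survives: one fixed economist with respect to all the relevant concertos.)

No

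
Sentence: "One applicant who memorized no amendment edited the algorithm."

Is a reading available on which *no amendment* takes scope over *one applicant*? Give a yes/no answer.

*no amendment* sits inside the relative clause *who memorized no amendment*.
A relative clause is a scope island — quantifier raising cannot cross its boundary.
So *no amendment* cannot raise to a position above *one applicant*.

No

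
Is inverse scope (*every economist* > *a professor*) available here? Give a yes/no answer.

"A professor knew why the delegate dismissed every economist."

No

Structurally, *every economist* is inside the embedded question *why the delegate dismissed every economist*.
Embedded wh-clauses are opaque for QR, so the quantifier stays inside the question.
So *every economist* cannot raise high enough to outscope *a professor*; only the surface ordering *a professor* > *every economist* is available.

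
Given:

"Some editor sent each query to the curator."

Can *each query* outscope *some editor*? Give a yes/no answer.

Yes

*each query* and *some editor* are in the same minimal clause.
With no island boundary between them, the object can take inverse scope over the subject via ordinary QR within the clause.
So *each query* > *some editor* is among the available readings.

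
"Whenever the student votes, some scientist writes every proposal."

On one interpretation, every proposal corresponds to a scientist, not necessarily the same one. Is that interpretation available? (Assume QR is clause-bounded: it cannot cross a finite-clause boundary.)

Yes

That reading corresponds to *every proposal* > *some scientist*.
Although there is an adjunct clause, *every proposal* is in the main clause, not inside the adjunct.
With no island boundary between them, the object can take inverse scope over the subject via ordinary QR within the clause.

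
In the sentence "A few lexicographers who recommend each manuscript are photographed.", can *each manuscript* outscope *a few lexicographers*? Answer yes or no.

*each manuscript* sits inside the relative clause *who recommend each manuscript*.
Quantifiers inside a relative clause are trapped there; the RC boundary blocks QR.
Hence only narrow scope for *each manuscript* (under *a few lexicographers*) survives.

No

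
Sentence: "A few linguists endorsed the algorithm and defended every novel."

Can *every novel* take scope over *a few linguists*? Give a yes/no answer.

*every novel* sits inside one conjunct of the coordinate structure (*defended every novel*).
The Coordinate Structure Constraint blocks movement (including QR) out of a single conjunct.
The inverse ordering *every novel* > *a few linguists* is therefore underivable.

No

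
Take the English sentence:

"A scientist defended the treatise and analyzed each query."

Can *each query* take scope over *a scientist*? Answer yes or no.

*each query* is embedded in one conjunct of the coordinate structure (*analyzed each query*).
The Coordinate Structure Constraint blocks movement (including QR) out of a single conjunct.
So the wide-scope reading for *each query* is blocked.

No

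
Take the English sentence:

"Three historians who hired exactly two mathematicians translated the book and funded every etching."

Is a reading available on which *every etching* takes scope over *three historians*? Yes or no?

No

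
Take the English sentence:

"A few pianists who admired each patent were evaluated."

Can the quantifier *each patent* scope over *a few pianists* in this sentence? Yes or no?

*each patent* occurs within the relative clause *who admired each patent*.
QR out of a relative clause is ruled out by the relative-clause island constraint.
So *each patent* cannot raise high enough to outscope *a few pianists*; only the surface ordering *a few pianists* > *each patent* is available.

No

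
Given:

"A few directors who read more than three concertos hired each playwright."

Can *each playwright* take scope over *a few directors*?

*each playwright* sits in the matrix clause, not in the relative clause on *a few directors*.
With no island boundary between them, the object can take inverse scope over the subject via ordinary QR within the clause.

Yes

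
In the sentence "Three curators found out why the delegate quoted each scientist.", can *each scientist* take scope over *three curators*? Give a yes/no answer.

Structurally, *each scientist* is inside the embedded question *why the delegate quoted each scientist*.
Embedded questions are wh-islands: a quantifier inside an indirect question cannot QR into the matrix clause.
So *each scientist* cannot raise to a position above *three curators*.

No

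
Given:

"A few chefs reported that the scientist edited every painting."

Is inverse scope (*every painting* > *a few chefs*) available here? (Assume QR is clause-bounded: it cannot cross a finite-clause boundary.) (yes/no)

No

The DP *every painting* is contained in the finite complement clause *that the scientist edited every painting*.
Given the clause-boundedness assumption, QR cannot cross the finite CP into the matrix.
So the wide-scope reading for *every painting* is blocked.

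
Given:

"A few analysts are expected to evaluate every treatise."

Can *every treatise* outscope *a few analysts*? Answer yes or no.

The matrix predicate is a raising verb, whose infinitival complement is not a scope island — *every treatise* can QR into the matrix clause.
Ordinary QR to a clause-peripheral position gives the wide-scope LF for the lower DP.

Yes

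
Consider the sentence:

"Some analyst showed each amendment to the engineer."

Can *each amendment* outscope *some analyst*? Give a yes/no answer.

*each amendment* and *some analyst* are in the same minimal clause.
Nothing blocks QR of the lower DP to a position above the higher one, so inverse scope is available.

Yes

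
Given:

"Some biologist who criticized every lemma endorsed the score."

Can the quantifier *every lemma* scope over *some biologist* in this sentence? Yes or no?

No

*every lemma* is embedded in the relative clause *who criticized every lemma*.
A relative clause is a scope island — quantifier raising cannot cross its boundary.
Hence only narrow scope for *every lemma* (under *some biologist*) survives.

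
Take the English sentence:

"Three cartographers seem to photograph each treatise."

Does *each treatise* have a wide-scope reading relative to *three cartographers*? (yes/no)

Yes

The matrix predicate is a raising verb, whose infinitival complement is not a scope island — *each treatise* can QR into the matrix clause.
Clause-internal QR can adjoin the lower DP above the subject, yielding the inverse reading.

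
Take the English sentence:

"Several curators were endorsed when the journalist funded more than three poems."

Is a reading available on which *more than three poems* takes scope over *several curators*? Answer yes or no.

*more than three poems* is embedded in the adjunct clause *when the journalist funded more than three poems*.
Adjuncts are opaque for quantifier raising; a quantifier in an adjunct stays inside it.
*more than three poems* > *several curators* would require crossing that boundary, which is illicit.

No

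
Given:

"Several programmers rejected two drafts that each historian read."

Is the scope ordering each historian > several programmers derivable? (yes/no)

No

*each historian* sits inside the relative clause *that each historian read* modifying *two drafts*.
QR out of a relative clause is ruled out by the relative-clause island constraint.
The inverse ordering *each historian* > *several programmers* is therefore underivable.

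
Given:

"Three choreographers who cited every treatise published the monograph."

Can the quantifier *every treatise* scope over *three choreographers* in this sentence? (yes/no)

The target quantifier *every treatise* is part of the relative clause *who cited every treatise*.
Relative clauses block scope extraction: QR cannot target a position outside the modified NP.
Hence only narrow scope for *every treatise* (under *three choreographers*) survives.

No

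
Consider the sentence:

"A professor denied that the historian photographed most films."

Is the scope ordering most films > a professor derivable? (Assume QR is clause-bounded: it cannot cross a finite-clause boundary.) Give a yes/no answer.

The DP *most films* is contained in the finite complement clause *that the historian photographed most films*.
Under clause-bounded QR, a quantifier in an embedded finite clause cannot raise into the matrix clause.
So *most films* cannot raise high enough to outscope *a professor*; only the surface ordering *a professor* > *most films* is available.

No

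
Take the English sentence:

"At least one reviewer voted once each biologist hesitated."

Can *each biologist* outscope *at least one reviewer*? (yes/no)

No

The target quantifier *each biologist* is part of the adjunct clause *once each biologist hesitated*.
Adjunct clauses are scope islands: a quantifier inside an adjunct cannot raise into the matrix clause.
So *each biologist* cannot raise to a position above *at least one reviewer*.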